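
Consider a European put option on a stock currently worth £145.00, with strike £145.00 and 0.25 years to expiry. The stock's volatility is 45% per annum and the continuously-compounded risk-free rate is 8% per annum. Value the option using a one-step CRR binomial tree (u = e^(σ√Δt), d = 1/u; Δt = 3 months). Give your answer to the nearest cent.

CRR parameters: u = e^(σ√Δt) = e^(0.45·√0.25) = 1.2523, d = 1/u = 0.7985
Per-period rate: rΔt = 0.08·0.25 = 0.02, so R = e^0.02 = 1.0202
Risk-neutral probability p = (e^0.02 − 0.7985)/(1.2523 − 0.7985) = 0.2217/0.4538 = 0.4885
Terminal stock prices: S_u = 181.6, S_d = 115.8
Terminal payoffs (K − S): max(-36.59, 0) = 0, max(29.22, 0) = 29.22
Node 0 (S = 145): V_0 = e^(−0.02)·[0.4885·0.0000 + 0.5115·29.2151] = 14.6476

£14.65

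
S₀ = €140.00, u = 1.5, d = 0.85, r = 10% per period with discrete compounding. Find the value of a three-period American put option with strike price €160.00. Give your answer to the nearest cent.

Risk-neutral probability p = (1 + 0.1 − 0.85)/(1.5 − 0.85) = 0.2500/0.6500 = 0.3846
Terminal stock prices: S_uuu = 472.5, S_uud = 267.8, S_udd = 151.7, S_ddd = 85.98
Terminal payoffs (K − S): max(-312.5, 0) = 0, max(-107.8, 0) = 0, max(8.275, 0) = 8.275, max(74.02, 0) = 74.02
Node uu (S = 315): continuation = 1/1.1·[0.3846·0.0000 + 0.6154·0.0000] = 0.0000; exercise value = 0.0000 ≤ continuation, so V_uu = 0.0000
Node ud (S = 178.5): continuation = 1/1.1·[0.3846·0.0000 + 0.6154·8.2750] = 4.6294; exercise value = 0.0000 ≤ continuation, so V_ud = 4.6294
Node dd (S = 101.1): continuation = 1/1.1·[0.3846·8.2750 + 0.6154·74.0225] = 44.3045; exercise value = 58.8500 > continuation, so V_dd = 58.8500 (exercise)
Node u (S = 210): continuation = 1/1.1·[0.3846·0.0000 + 0.6154·4.6294] = 2.5899; exercise value = 0.0000 ≤ continuation, so V_u = 2.5899
Node d (S = 119): continuation = 1/1.1·[0.3846·4.6294 + 0.6154·58.8500] = 34.5417; exercise value = 41.0000 > continuation, so V_d = 41.0000 (exercise)
Node 0 (S = 140): continuation = 1/1.1·[0.3846·2.5899 + 0.6154·41.0000] = 23.8426; exercise value = 20.0000 ≤ continuation, so V_0 = 23.8426

€23.84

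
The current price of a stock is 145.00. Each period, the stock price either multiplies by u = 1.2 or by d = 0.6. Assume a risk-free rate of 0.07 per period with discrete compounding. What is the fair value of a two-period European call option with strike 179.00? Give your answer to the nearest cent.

15.97

Risk-neutral probability p = (1 + 0.07 − 0.6)/(1.2 − 0.6) = 0.4700/0.6000 = 0.7833
Terminal stock prices: S_uu = 208.8, S_ud = 104.4, S_dd = 52.2
Terminal payoffs (S − K): max(29.8, 0) = 29.8, max(-74.6, 0) = 0, max(-126.8, 0) = 0
Node u (S = 174): V_u = 1/1.07·[0.7833·29.8000 + 0.2167·0.0000] = 21.8162
Node d (S = 87): V_d = 1/1.07·[0.7833·0.0000 + 0.2167·0.0000] = 0.0000
Node 0 (S = 145): V_0 = 1/1.07·[0.7833·21.8162 + 0.2167·0.0000] = 15.9714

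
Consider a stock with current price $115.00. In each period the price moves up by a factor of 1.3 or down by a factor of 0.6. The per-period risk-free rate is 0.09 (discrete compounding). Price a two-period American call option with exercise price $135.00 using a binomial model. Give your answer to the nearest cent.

$24.48

Risk-neutral probability p = (1 + 0.09 − 0.6)/(1.3 − 0.6) = 0.4900/0.7000 = 0.7000
Terminal stock prices: S_uu = 194.4, S_ud = 89.7, S_dd = 41.4
Terminal payoffs (S − K): max(59.35, 0) = 59.35, max(-45.3, 0) = 0, max(-93.6, 0) = 0
Node u (S = 149.5): continuation = 1/1.09·[0.7000·59.3500 + 0.3000·0.0000] = 38.1147; exercise value = 14.5000 ≤ continuation, so V_u = 38.1147
Node d (S = 69): continuation = 1/1.09·[0.7000·0.0000 + 0.3000·0.0000] = 0.0000; exercise value = 0.0000 ≤ continuation, so V_d = 0.0000
Node 0 (S = 115): continuation = 1/1.09·[0.7000·38.1147 + 0.3000·0.0000] = 24.4773; exercise value = 0.0000 ≤ continuation, so V_0 = 24.4773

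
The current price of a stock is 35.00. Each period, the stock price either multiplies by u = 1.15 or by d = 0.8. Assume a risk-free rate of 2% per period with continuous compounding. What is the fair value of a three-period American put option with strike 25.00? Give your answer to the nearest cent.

Risk-neutral probability p = (e^0.02 − 0.8)/(1.15 − 0.8) = 0.2202/0.3500 = 0.6291
Terminal stock prices: S_uuu = 53.23, S_uud = 37.03, S_udd = 25.76, S_ddd = 17.92
Terminal payoffs (K − S): max(-28.23, 0) = 0, max(-12.03, 0) = 0, max(-0.76, 0) = 0, max(7.08, 0) = 7.08
Node uu (S = 46.29): continuation = e^(−0.02)·[0.6291·0.0000 + 0.3709·0.0000] = 0.0000; exercise value = 0.0000 ≤ continuation, so V_uu = 0.0000
Node ud (S = 32.2): continuation = e^(−0.02)·[0.6291·0.0000 + 0.3709·0.0000] = 0.0000; exercise value = 0.0000 ≤ continuation, so V_ud = 0.0000
Node dd (S = 22.4): continuation = e^(−0.02)·[0.6291·0.0000 + 0.3709·7.0800] = 2.5737; exercise value = 2.6000 > continuation, so V_dd = 2.6000 (exercise)
Node u (S = 40.25): continuation = e^(−0.02)·[0.6291·0.0000 + 0.3709·0.0000] = 0.0000; exercise value = 0.0000 ≤ continuation, so V_u = 0.0000
Node d (S = 28): continuation = e^(−0.02)·[0.6291·0.0000 + 0.3709·2.6000] = 0.9451; exercise value = 0.0000 ≤ continuation, so V_d = 0.9451
Node 0 (S = 35): continuation = e^(−0.02)·[0.6291·0.0000 + 0.3709·0.9451] = 0.3436; exercise value = 0.0000 ≤ continuation, so V_0 = 0.3436

0.34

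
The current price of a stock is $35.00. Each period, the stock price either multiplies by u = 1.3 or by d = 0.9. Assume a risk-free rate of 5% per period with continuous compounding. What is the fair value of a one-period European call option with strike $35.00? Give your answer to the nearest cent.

Risk-neutral probability p = (e^0.05 − 0.9)/(1.3 − 0.9) = 0.1513/0.4000 = 0.3782
Terminal stock prices: S_u = 45.5, S_d = 31.5
Terminal payoffs (S − K): max(10.5, 0) = 10.5, max(-3.5, 0) = 0
Node 0 (S = 35): V_0 = e^(−0.05)·[0.3782·10.5000 + 0.6218·0.0000] = 3.7772

$3.78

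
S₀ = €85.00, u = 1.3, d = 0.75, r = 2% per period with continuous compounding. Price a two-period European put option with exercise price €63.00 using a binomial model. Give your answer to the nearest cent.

Risk-neutral probability p = (e^0.02 − 0.75)/(1.3 − 0.75) = 0.2702/0.5500 = 0.4913
Terminal stock prices: S_uu = 143.7, S_ud = 82.88, S_dd = 47.81
Terminal payoffs (K − S): max(-80.65, 0) = 0, max(-19.88, 0) = 0, max(15.19, 0) = 15.19
Node u (S = 110.5): V_u = e^(−0.02)·[0.4913·0.0000 + 0.5087·0.0000] = 0.0000
Node d (S = 63.75): V_d = e^(−0.02)·[0.4913·0.0000 + 0.5087·15.1875] = 7.5733
Node 0 (S = 85): V_0 = e^(−0.02)·[0.4913·0.0000 + 0.5087·7.5733] = 3.7764

€3.78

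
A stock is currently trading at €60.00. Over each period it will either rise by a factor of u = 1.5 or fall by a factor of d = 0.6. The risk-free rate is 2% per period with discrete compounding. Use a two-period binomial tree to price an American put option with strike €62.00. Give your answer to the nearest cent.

€15.51

Risk-neutral probability p = (1 + 0.02 − 0.6)/(1.5 − 0.6) = 0.4200/0.9000 = 0.4667
Terminal stock prices: S_uu = 135, S_ud = 54, S_dd = 21.6
Terminal payoffs (K − S): max(-73, 0) = 0, max(8, 0) = 8, max(40.4, 0) = 40.4
Node u (S = 90): continuation = 1/1.02·[0.4667·0.0000 + 0.5333·8.0000] = 4.1830; exercise value = 0.0000 ≤ continuation, so V_u = 4.1830
Node d (S = 36): continuation = 1/1.02·[0.4667·8.0000 + 0.5333·40.4000] = 24.7843; exercise value = 26.0000 > continuation, so V_d = 26.0000 (exercise)
Node 0 (S = 60): continuation = 1/1.02·[0.4667·4.1830 + 0.5333·26.0000] = 15.5086; exercise value = 2.0000 ≤ continuation, so V_0 = 15.5086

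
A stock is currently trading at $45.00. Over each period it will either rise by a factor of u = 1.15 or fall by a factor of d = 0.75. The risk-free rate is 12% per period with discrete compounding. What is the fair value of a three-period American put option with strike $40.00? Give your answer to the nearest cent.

$0.48

Risk-neutral probability p = (1 + 0.12 − 0.75)/(1.15 − 0.75) = 0.3700/0.4000 = 0.9250
Terminal stock prices: S_uuu = 68.44, S_uud = 44.63, S_udd = 29.11, S_ddd = 18.98
Terminal payoffs (K − S): max(-28.44, 0) = 0, max(-4.634, 0) = 0, max(10.89, 0) = 10.89, max(21.02, 0) = 21.02
Node uu (S = 59.51): continuation = 1/1.12·[0.9250·0.0000 + 0.0750·0.0000] = 0.0000; exercise value = 0.0000 ≤ continuation, so V_uu = 0.0000
Node ud (S = 38.81): continuation = 1/1.12·[0.9250·0.0000 + 0.0750·10.8906] = 0.7293; exercise value = 1.1875 > continuation, so V_ud = 1.1875 (exercise)
Node dd (S = 25.31): continuation = 1/1.12·[0.9250·10.8906 + 0.0750·21.0156] = 10.4018; exercise value = 14.6875 > continuation, so V_dd = 14.6875 (exercise)
Node u (S = 51.75): continuation = 1/1.12·[0.9250·0.0000 + 0.0750·1.1875] = 0.0795; exercise value = 0.0000 ≤ continuation, so V_u = 0.0795
Node d (S = 33.75): continuation = 1/1.12·[0.9250·1.1875 + 0.0750·14.6875] = 1.9643; exercise value = 6.2500 > continuation, so V_d = 6.2500 (exercise)
Node 0 (S = 45): continuation = 1/1.12·[0.9250·0.0795 + 0.0750·6.2500] = 0.4842; exercise value = 0.0000 ≤ continuation, so V_0 = 0.4842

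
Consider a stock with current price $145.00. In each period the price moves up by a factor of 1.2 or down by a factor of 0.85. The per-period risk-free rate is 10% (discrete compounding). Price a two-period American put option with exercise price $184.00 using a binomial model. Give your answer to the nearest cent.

$39.00

Risk-neutral probability p = (1 + 0.1 − 0.85)/(1.2 − 0.85) = 0.2500/0.3500 = 0.7143
Terminal stock prices: S_uu = 208.8, S_ud = 147.9, S_dd = 104.8
Terminal payoffs (K − S): max(-24.8, 0) = 0, max(36.1, 0) = 36.1, max(79.24, 0) = 79.24
Node u (S = 174): continuation = 1/1.1·[0.7143·0.0000 + 0.2857·36.1000] = 9.3766; exercise value = 10.0000 > continuation, so V_u = 10.0000 (exercise)
Node d (S = 123.2): continuation = 1/1.1·[0.7143·36.1000 + 0.2857·79.2375] = 44.0227; exercise value = 60.7500 > continuation, so V_d = 60.7500 (exercise)
Node 0 (S = 145): continuation = 1/1.1·[0.7143·10.0000 + 0.2857·60.7500] = 22.2727; exercise value = 39.0000 > continuation, so V_0 = 39.0000 (exercise)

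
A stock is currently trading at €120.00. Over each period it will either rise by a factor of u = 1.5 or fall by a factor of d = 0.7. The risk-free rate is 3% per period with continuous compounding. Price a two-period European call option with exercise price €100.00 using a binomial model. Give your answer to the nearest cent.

€39.19

Risk-neutral probability p = (e^0.03 − 0.7)/(1.5 − 0.7) = 0.3305/0.8000 = 0.4131
Terminal stock prices: S_uu = 270, S_ud = 126, S_dd = 58.8
Terminal payoffs (S − K): max(170, 0) = 170, max(26, 0) = 26, max(-41.2, 0) = 0
Node u (S = 180): V_u = e^(−0.03)·[0.4131·170.0000 + 0.5869·26.0000] = 82.9554
Node d (S = 84): V_d = e^(−0.03)·[0.4131·26.0000 + 0.5869·0.0000] = 10.4224
Node 0 (S = 120): V_0 = e^(−0.03)·[0.4131·82.9554 + 0.5869·10.4224] = 39.1900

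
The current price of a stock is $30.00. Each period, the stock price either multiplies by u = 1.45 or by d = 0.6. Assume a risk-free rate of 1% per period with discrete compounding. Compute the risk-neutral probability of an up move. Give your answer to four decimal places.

Risk-neutral probability p = (1 + 0.01 − 0.6)/(1.45 − 0.6) = 0.4100/0.8500 = 0.4824

p = 0.4824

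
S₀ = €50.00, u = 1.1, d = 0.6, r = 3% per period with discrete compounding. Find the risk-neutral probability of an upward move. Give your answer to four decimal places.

p = 0.8600

Risk-neutral probability p = (1 + 0.03 − 0.6)/(1.1 − 0.6) = 0.4300/0.5000 = 0.8600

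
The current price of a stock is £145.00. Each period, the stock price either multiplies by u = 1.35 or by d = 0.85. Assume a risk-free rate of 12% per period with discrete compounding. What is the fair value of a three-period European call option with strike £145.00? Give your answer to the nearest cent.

£46.54

Risk-neutral probability p = (1 + 0.12 − 0.85)/(1.35 − 0.85) = 0.2700/0.5000 = 0.5400
Terminal stock prices: S_uuu = 356.8, S_uud = 224.6, S_udd = 141.4, S_ddd = 89.05
Terminal payoffs (S − K): max(211.8, 0) = 211.8, max(79.62, 0) = 79.62, max(-3.571, 0) = 0, max(-55.95, 0) = 0
Node uu (S = 264.3): V_uu = 1/1.12·[0.5400·211.7544 + 0.4600·79.6231] = 134.7982
Node ud (S = 166.4): V_ud = 1/1.12·[0.5400·79.6231 + 0.4600·0.0000] = 38.3897
Node dd (S = 104.8): V_dd = 1/1.12·[0.5400·0.0000 + 0.4600·0.0000] = 0.0000
Node u (S = 195.8): V_u = 1/1.12·[0.5400·134.7982 + 0.4600·38.3897] = 80.7592
Node d (S = 123.2): V_d = 1/1.12·[0.5400·38.3897 + 0.4600·0.0000] = 18.5093
Node 0 (S = 145): V_0 = 1/1.12·[0.5400·80.7592 + 0.4600·18.5093] = 46.5395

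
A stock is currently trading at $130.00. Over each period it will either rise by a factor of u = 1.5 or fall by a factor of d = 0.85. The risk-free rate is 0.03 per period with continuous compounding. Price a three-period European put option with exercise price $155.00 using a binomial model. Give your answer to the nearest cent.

$31.50

Risk-neutral probability p = (e^0.03 − 0.85)/(1.5 − 0.85) = 0.1805/0.6500 = 0.2776
Terminal stock prices: S_uuu = 438.8, S_uud = 248.6, S_udd = 140.9, S_ddd = 79.84
Terminal payoffs (K − S): max(-283.8, 0) = 0, max(-93.62, 0) = 0, max(14.11, 0) = 14.11, max(75.16, 0) = 75.16
Node uu (S = 292.5): V_uu = e^(−0.03)·[0.2776·0.0000 + 0.7224·0.0000] = 0.0000
Node ud (S = 165.8): V_ud = e^(−0.03)·[0.2776·0.0000 + 0.7224·14.1125] = 9.8933
Node dd (S = 93.92): V_dd = e^(−0.03)·[0.2776·14.1125 + 0.7224·75.1638] = 56.4941
Node u (S = 195): V_u = e^(−0.03)·[0.2776·0.0000 + 0.7224·9.8933] = 6.9355
Node d (S = 110.5): V_d = e^(−0.03)·[0.2776·9.8933 + 0.7224·56.4941] = 42.2693
Node 0 (S = 130): V_0 = e^(−0.03)·[0.2776·6.9355 + 0.7224·42.2693] = 31.5005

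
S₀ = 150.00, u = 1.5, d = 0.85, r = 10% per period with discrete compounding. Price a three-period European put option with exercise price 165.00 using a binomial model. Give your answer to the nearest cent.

13.56

Risk-neutral probability p = (1 + 0.1 − 0.85)/(1.5 − 0.85) = 0.2500/0.6500 = 0.3846
Terminal stock prices: S_uuu = 506.2, S_uud = 286.9, S_udd = 162.6, S_ddd = 92.12
Terminal payoffs (K − S): max(-341.2, 0) = 0, max(-121.9, 0) = 0, max(2.438, 0) = 2.438, max(72.88, 0) = 72.88
Node uu (S = 337.5): V_uu = 1/1.1·[0.3846·0.0000 + 0.6154·0.0000] = 0.0000
Node ud (S = 191.2): V_ud = 1/1.1·[0.3846·0.0000 + 0.6154·2.4375] = 1.3636
Node dd (S = 108.4): V_dd = 1/1.1·[0.3846·2.4375 + 0.6154·72.8813] = 41.6250
Node u (S = 225): V_u = 1/1.1·[0.3846·0.0000 + 0.6154·1.3636] = 0.7629
Node d (S = 127.5): V_d = 1/1.1·[0.3846·1.3636 + 0.6154·41.6250] = 23.7635
Node 0 (S = 150): V_0 = 1/1.1·[0.3846·0.7629 + 0.6154·23.7635] = 13.5610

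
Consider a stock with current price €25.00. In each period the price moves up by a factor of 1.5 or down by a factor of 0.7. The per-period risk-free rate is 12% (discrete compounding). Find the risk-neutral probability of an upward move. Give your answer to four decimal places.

p = 0.5250

Risk-neutral probability p = (1 + 0.12 − 0.7)/(1.5 − 0.7) = 0.4200/0.8000 = 0.5250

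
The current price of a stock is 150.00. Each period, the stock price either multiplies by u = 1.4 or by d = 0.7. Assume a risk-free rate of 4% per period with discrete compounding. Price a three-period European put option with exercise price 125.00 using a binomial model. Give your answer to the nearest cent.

16.47

Risk-neutral probability p = (1 + 0.04 − 0.7)/(1.4 − 0.7) = 0.3400/0.7000 = 0.4857
Terminal stock prices: S_uuu = 411.6, S_uud = 205.8, S_udd = 102.9, S_ddd = 51.45
Terminal payoffs (K − S): max(-286.6, 0) = 0, max(-80.8, 0) = 0, max(22.1, 0) = 22.1, max(73.55, 0) = 73.55
Node uu (S = 294): V_uu = 1/1.04·[0.4857·0.0000 + 0.5143·0.0000] = 0.0000
Node ud (S = 147): V_ud = 1/1.04·[0.4857·0.0000 + 0.5143·22.1000] = 10.9286
Node dd (S = 73.5): V_dd = 1/1.04·[0.4857·22.1000 + 0.5143·73.5500] = 46.6923
Node u (S = 210): V_u = 1/1.04·[0.4857·0.0000 + 0.5143·10.9286] = 5.4042
Node d (S = 105): V_d = 1/1.04·[0.4857·10.9286 + 0.5143·46.6923] = 28.1936
Node 0 (S = 150): V_0 = 1/1.04·[0.4857·5.4042 + 0.5143·28.1936] = 16.4659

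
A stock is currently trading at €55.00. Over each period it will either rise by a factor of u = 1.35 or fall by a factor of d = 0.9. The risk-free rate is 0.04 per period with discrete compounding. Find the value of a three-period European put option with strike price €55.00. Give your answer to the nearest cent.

€4.33

Risk-neutral probability p = (1 + 0.04 − 0.9)/(1.35 − 0.9) = 0.1400/0.4500 = 0.3111
Terminal stock prices: S_uuu = 135.3, S_uud = 90.21, S_udd = 60.14, S_ddd = 40.1
Terminal payoffs (K − S): max(-80.32, 0) = 0, max(-35.21, 0) = 0, max(-5.143, 0) = 0, max(14.9, 0) = 14.9
Node uu (S = 100.2): V_uu = 1/1.04·[0.3111·0.0000 + 0.6889·0.0000] = 0.0000
Node ud (S = 66.83): V_ud = 1/1.04·[0.3111·0.0000 + 0.6889·0.0000] = 0.0000
Node dd (S = 44.55): V_dd = 1/1.04·[0.3111·0.0000 + 0.6889·14.9050] = 9.8730
Node u (S = 74.25): V_u = 1/1.04·[0.3111·0.0000 + 0.6889·0.0000] = 0.0000
Node d (S = 49.5): V_d = 1/1.04·[0.3111·0.0000 + 0.6889·9.8730] = 6.5398
Node 0 (S = 55): V_0 = 1/1.04·[0.3111·0.0000 + 0.6889·6.5398] = 4.3319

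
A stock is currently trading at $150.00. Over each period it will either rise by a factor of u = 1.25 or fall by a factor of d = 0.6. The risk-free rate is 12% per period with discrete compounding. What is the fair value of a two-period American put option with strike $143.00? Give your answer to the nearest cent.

$13.35

Risk-neutral probability p = (1 + 0.12 − 0.6)/(1.25 − 0.6) = 0.5200/0.6500 = 0.8000
Terminal stock prices: S_uu = 234.4, S_ud = 112.5, S_dd = 54
Terminal payoffs (K − S): max(-91.38, 0) = 0, max(30.5, 0) = 30.5, max(89, 0) = 89
Node u (S = 187.5): continuation = 1/1.12·[0.8000·0.0000 + 0.2000·30.5000] = 5.4464; exercise value = 0.0000 ≤ continuation, so V_u = 5.4464
Node d (S = 90): continuation = 1/1.12·[0.8000·30.5000 + 0.2000·89.0000] = 37.6786; exercise value = 53.0000 > continuation, so V_d = 53.0000 (exercise)
Node 0 (S = 150): continuation = 1/1.12·[0.8000·5.4464 + 0.2000·53.0000] = 13.3546; exercise value = 0.0000 ≤ continuation, so V_0 = 13.3546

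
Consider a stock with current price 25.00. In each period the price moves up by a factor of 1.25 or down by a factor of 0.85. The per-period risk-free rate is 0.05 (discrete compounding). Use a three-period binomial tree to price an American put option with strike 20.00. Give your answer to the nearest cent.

Risk-neutral probability p = (1 + 0.05 − 0.85)/(1.25 − 0.85) = 0.2000/0.4000 = 0.5000
Terminal stock prices: S_uuu = 48.83, S_uud = 33.2, S_udd = 22.58, S_ddd = 15.35
Terminal payoffs (K − S): max(-28.83, 0) = 0, max(-13.2, 0) = 0, max(-2.578, 0) = 0, max(4.647, 0) = 4.647
Node uu (S = 39.06): continuation = 1/1.05·[0.5000·0.0000 + 0.5000·0.0000] = 0.0000; exercise value = 0.0000 ≤ continuation, so V_uu = 0.0000
Node ud (S = 26.56): continuation = 1/1.05·[0.5000·0.0000 + 0.5000·0.0000] = 0.0000; exercise value = 0.0000 ≤ continuation, so V_ud = 0.0000
Node dd (S = 18.06): continuation = 1/1.05·[0.5000·0.0000 + 0.5000·4.6469] = 2.2128; exercise value = 1.9375 ≤ continuation, so V_dd = 2.2128
Node u (S = 31.25): continuation = 1/1.05·[0.5000·0.0000 + 0.5000·0.0000] = 0.0000; exercise value = 0.0000 ≤ continuation, so V_u = 0.0000
Node d (S = 21.25): continuation = 1/1.05·[0.5000·0.0000 + 0.5000·2.2128] = 1.0537; exercise value = 0.0000 ≤ continuation, so V_d = 1.0537
Node 0 (S = 25): continuation = 1/1.05·[0.5000·0.0000 + 0.5000·1.0537] = 0.5018; exercise value = 0.0000 ≤ continuation, so V_0 = 0.5018

0.50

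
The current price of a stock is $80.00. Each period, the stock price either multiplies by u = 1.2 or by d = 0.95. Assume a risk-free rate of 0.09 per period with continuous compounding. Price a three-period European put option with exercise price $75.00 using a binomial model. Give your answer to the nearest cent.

$0.37

Risk-neutral probability p = (e^0.09 − 0.95)/(1.2 − 0.95) = 0.1442/0.2500 = 0.5767
Terminal stock prices: S_uuu = 138.2, S_uud = 109.4, S_udd = 86.64, S_ddd = 68.59
Terminal payoffs (K − S): max(-63.24, 0) = 0, max(-34.44, 0) = 0, max(-11.64, 0) = 0, max(6.41, 0) = 6.41
Node uu (S = 115.2): V_uu = e^(−0.09)·[0.5767·0.0000 + 0.4233·0.0000] = 0.0000
Node ud (S = 91.2): V_ud = e^(−0.09)·[0.5767·0.0000 + 0.4233·0.0000] = 0.0000
Node dd (S = 72.2): V_dd = e^(−0.09)·[0.5767·0.0000 + 0.4233·6.4100] = 2.4798
Node u (S = 96): V_u = e^(−0.09)·[0.5767·0.0000 + 0.4233·0.0000] = 0.0000
Node d (S = 76): V_d = e^(−0.09)·[0.5767·0.0000 + 0.4233·2.4798] = 0.9594
Node 0 (S = 80): V_0 = e^(−0.09)·[0.5767·0.0000 + 0.4233·0.9594] = 0.3712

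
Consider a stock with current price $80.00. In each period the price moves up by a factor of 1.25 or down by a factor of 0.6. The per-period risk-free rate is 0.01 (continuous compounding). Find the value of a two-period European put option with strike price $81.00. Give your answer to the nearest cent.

$16.56

Risk-neutral probability p = (e^0.01 − 0.6)/(1.25 − 0.6) = 0.4101/0.6500 = 0.6308
Terminal stock prices: S_uu = 125, S_ud = 60, S_dd = 28.8
Terminal payoffs (K − S): max(-44, 0) = 0, max(21, 0) = 21, max(52.2, 0) = 52.2
Node u (S = 100): V_u = e^(−0.01)·[0.6308·0.0000 + 0.3692·21.0000] = 7.6751
Node d (S = 48): V_d = e^(−0.01)·[0.6308·21.0000 + 0.3692·52.2000] = 32.1940
Node 0 (S = 80): V_0 = e^(−0.01)·[0.6308·7.6751 + 0.3692·32.1940] = 16.5599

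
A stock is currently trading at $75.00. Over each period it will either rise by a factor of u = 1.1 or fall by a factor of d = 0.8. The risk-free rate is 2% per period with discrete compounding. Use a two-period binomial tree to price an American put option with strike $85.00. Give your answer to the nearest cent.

$10.11

Risk-neutral probability p = (1 + 0.02 − 0.8)/(1.1 − 0.8) = 0.2200/0.3000 = 0.7333
Terminal stock prices: S_uu = 90.75, S_ud = 66, S_dd = 48
Terminal payoffs (K − S): max(-5.75, 0) = 0, max(19, 0) = 19, max(37, 0) = 37
Node u (S = 82.5): continuation = 1/1.02·[0.7333·0.0000 + 0.2667·19.0000] = 4.9673; exercise value = 2.5000 ≤ continuation, so V_u = 4.9673
Node d (S = 60): continuation = 1/1.02·[0.7333·19.0000 + 0.2667·37.0000] = 23.3333; exercise value = 25.0000 > continuation, so V_d = 25.0000 (exercise)
Node 0 (S = 75): continuation = 1/1.02·[0.7333·4.9673 + 0.2667·25.0000] = 10.1072; exercise value = 10.0000 ≤ continuation, so V_0 = 10.1072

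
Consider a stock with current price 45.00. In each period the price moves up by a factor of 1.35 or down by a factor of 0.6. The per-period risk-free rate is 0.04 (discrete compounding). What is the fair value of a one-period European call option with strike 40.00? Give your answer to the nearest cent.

Risk-neutral probability p = (1 + 0.04 − 0.6)/(1.35 − 0.6) = 0.4400/0.7500 = 0.5867
Terminal stock prices: S_u = 60.75, S_d = 27
Terminal payoffs (S − K): max(20.75, 0) = 20.75, max(-13, 0) = 0
Node 0 (S = 45): V_0 = 1/1.04·[0.5867·20.7500 + 0.4133·0.0000] = 11.7051

11.71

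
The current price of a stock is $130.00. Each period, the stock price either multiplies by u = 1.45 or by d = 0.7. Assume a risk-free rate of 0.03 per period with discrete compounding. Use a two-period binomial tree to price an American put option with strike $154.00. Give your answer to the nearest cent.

$39.37

Risk-neutral probability p = (1 + 0.03 − 0.7)/(1.45 − 0.7) = 0.3300/0.7500 = 0.4400
Terminal stock prices: S_uu = 273.3, S_ud = 131.9, S_dd = 63.7
Terminal payoffs (K − S): max(-119.3, 0) = 0, max(22.05, 0) = 22.05, max(90.3, 0) = 90.3
Node u (S = 188.5): continuation = 1/1.03·[0.4400·0.0000 + 0.5600·22.0500] = 11.9883; exercise value = 0.0000 ≤ continuation, so V_u = 11.9883
Node d (S = 91): continuation = 1/1.03·[0.4400·22.0500 + 0.5600·90.3000] = 58.5146; exercise value = 63.0000 > continuation, so V_d = 63.0000 (exercise)
Node 0 (S = 130): continuation = 1/1.03·[0.4400·11.9883 + 0.5600·63.0000] = 39.3737; exercise value = 24.0000 ≤ continuation, so V_0 = 39.3737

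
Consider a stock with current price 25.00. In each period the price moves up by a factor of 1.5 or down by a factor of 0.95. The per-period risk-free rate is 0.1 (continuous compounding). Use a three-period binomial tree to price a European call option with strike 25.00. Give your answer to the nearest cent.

7.46

Risk-neutral probability p = (e^0.1 − 0.95)/(1.5 − 0.95) = 0.1552/0.5500 = 0.2821
Terminal stock prices: S_uuu = 84.38, S_uud = 53.44, S_udd = 33.84, S_ddd = 21.43
Terminal payoffs (S − K): max(59.38, 0) = 59.38, max(28.44, 0) = 28.44, max(8.844, 0) = 8.844, max(-3.566, 0) = 0
Node uu (S = 56.25): V_uu = e^(−0.1)·[0.2821·59.3750 + 0.7179·28.4375] = 33.6291
Node ud (S = 35.62): V_ud = e^(−0.1)·[0.2821·28.4375 + 0.7179·8.8438] = 13.0041
Node dd (S = 22.56): V_dd = e^(−0.1)·[0.2821·8.8438 + 0.7179·0.0000] = 2.2576
Node u (S = 37.5): V_u = e^(−0.1)·[0.2821·33.6291 + 0.7179·13.0041] = 17.0317
Node d (S = 23.75): V_d = e^(−0.1)·[0.2821·13.0041 + 0.7179·2.2576] = 4.7862
Node 0 (S = 25): V_0 = e^(−0.1)·[0.2821·17.0317 + 0.7179·4.7862] = 7.4568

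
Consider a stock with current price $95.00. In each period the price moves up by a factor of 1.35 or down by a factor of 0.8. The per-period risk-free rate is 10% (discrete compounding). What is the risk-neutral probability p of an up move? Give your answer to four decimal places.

p = 0.5455

Risk-neutral probability p = (1 + 0.1 − 0.8)/(1.35 − 0.8) = 0.3000/0.5500 = 0.5455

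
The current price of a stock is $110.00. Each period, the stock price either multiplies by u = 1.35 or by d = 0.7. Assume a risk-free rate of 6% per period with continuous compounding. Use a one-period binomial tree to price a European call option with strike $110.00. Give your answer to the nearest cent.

$20.18

Risk-neutral probability p = (e^0.06 − 0.7)/(1.35 − 0.7) = 0.3618/0.6500 = 0.5567
Terminal stock prices: S_u = 148.5, S_d = 77
Terminal payoffs (S − K): max(38.5, 0) = 38.5, max(-33, 0) = 0
Node 0 (S = 110): V_0 = e^(−0.06)·[0.5567·38.5000 + 0.4433·0.0000] = 20.1838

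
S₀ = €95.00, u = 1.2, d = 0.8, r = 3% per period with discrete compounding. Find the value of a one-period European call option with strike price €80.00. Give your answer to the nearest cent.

€18.98

Risk-neutral probability p = (1 + 0.03 − 0.8)/(1.2 − 0.8) = 0.2300/0.4000 = 0.5750
Terminal stock prices: S_u = 114, S_d = 76
Terminal payoffs (S − K): max(34, 0) = 34, max(-4, 0) = 0
Node 0 (S = 95): V_0 = 1/1.03·[0.5750·34.0000 + 0.4250·0.0000] = 18.9806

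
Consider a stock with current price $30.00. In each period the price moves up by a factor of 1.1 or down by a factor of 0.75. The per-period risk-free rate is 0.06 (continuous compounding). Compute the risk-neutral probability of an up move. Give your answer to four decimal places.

p = 0.8910

Risk-neutral probability p = (e^0.06 − 0.75)/(1.1 − 0.75) = 0.3118/0.3500 = 0.8910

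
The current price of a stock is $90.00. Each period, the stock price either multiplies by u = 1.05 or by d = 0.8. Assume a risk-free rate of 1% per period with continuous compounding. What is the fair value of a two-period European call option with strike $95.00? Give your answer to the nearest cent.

Risk-neutral probability p = (e^0.01 − 0.8)/(1.05 − 0.8) = 0.2101/0.2500 = 0.8402
Terminal stock prices: S_uu = 99.23, S_ud = 75.6, S_dd = 57.6
Terminal payoffs (S − K): max(4.225, 0) = 4.225, max(-19.4, 0) = 0, max(-37.4, 0) = 0
Node u (S = 94.5): V_u = e^(−0.01)·[0.8402·4.2250 + 0.1598·0.0000] = 3.5145
Node d (S = 72): V_d = e^(−0.01)·[0.8402·0.0000 + 0.1598·0.0000] = 0.0000
Node 0 (S = 90): V_0 = e^(−0.01)·[0.8402·3.5145 + 0.1598·0.0000] = 2.9235

$2.92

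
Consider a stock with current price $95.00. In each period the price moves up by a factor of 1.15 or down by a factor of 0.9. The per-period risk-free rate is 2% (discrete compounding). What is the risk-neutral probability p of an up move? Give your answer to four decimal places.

Risk-neutral probability p = (1 + 0.02 − 0.9)/(1.15 − 0.9) = 0.1200/0.2500 = 0.4800

p = 0.4800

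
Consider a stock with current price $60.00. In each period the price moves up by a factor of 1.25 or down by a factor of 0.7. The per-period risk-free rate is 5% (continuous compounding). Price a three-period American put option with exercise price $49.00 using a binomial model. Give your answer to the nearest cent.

Risk-neutral probability p = (e^0.05 − 0.7)/(1.25 − 0.7) = 0.3513/0.5500 = 0.6387
Terminal stock prices: S_uuu = 117.2, S_uud = 65.62, S_udd = 36.75, S_ddd = 20.58
Terminal payoffs (K − S): max(-68.19, 0) = 0, max(-16.62, 0) = 0, max(12.25, 0) = 12.25, max(28.42, 0) = 28.42
Node uu (S = 93.75): continuation = e^(−0.05)·[0.6387·0.0000 + 0.3613·0.0000] = 0.0000; exercise value = 0.0000 ≤ continuation, so V_uu = 0.0000
Node ud (S = 52.5): continuation = e^(−0.05)·[0.6387·0.0000 + 0.3613·12.2500] = 4.2104; exercise value = 0.0000 ≤ continuation, so V_ud = 4.2104
Node dd (S = 29.4): continuation = e^(−0.05)·[0.6387·12.2500 + 0.3613·28.4200] = 17.2102; exercise value = 19.6000 > continuation, so V_dd = 19.6000 (exercise)
Node u (S = 75): continuation = e^(−0.05)·[0.6387·0.0000 + 0.3613·4.2104] = 1.4471; exercise value = 0.0000 ≤ continuation, so V_u = 1.4471
Node d (S = 42): continuation = e^(−0.05)·[0.6387·4.2104 + 0.3613·19.6000] = 9.2945; exercise value = 7.0000 ≤ continuation, so V_d = 9.2945
Node 0 (S = 60): continuation = e^(−0.05)·[0.6387·1.4471 + 0.3613·9.2945] = 4.0737; exercise value = 0.0000 ≤ continuation, so V_0 = 4.0737

$4.07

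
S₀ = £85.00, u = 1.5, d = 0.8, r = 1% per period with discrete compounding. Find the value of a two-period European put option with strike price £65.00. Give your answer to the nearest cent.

£5.09

Risk-neutral probability p = (1 + 0.01 − 0.8)/(1.5 − 0.8) = 0.2100/0.7000 = 0.3000
Terminal stock prices: S_uu = 191.2, S_ud = 102, S_dd = 54.4
Terminal payoffs (K − S): max(-126.2, 0) = 0, max(-37, 0) = 0, max(10.6, 0) = 10.6
Node u (S = 127.5): V_u = 1/1.01·[0.3000·0.0000 + 0.7000·0.0000] = 0.0000
Node d (S = 68): V_d = 1/1.01·[0.3000·0.0000 + 0.7000·10.6000] = 7.3465
Node 0 (S = 85): V_0 = 1/1.01·[0.3000·0.0000 + 0.7000·7.3465] = 5.0917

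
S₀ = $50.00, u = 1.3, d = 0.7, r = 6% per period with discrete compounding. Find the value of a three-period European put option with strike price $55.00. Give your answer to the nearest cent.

$7.63

Risk-neutral probability p = (1 + 0.06 − 0.7)/(1.3 − 0.7) = 0.3600/0.6000 = 0.6000
Terminal stock prices: S_uuu = 109.9, S_uud = 59.15, S_udd = 31.85, S_ddd = 17.15
Terminal payoffs (K − S): max(-54.85, 0) = 0, max(-4.15, 0) = 0, max(23.15, 0) = 23.15, max(37.85, 0) = 37.85
Node uu (S = 84.5): V_uu = 1/1.06·[0.6000·0.0000 + 0.4000·0.0000] = 0.0000
Node ud (S = 45.5): V_ud = 1/1.06·[0.6000·0.0000 + 0.4000·23.1500] = 8.7358
Node dd (S = 24.5): V_dd = 1/1.06·[0.6000·23.1500 + 0.4000·37.8500] = 27.3868
Node u (S = 65): V_u = 1/1.06·[0.6000·0.0000 + 0.4000·8.7358] = 3.2965
Node d (S = 35): V_d = 1/1.06·[0.6000·8.7358 + 0.4000·27.3868] = 15.2795
Node 0 (S = 50): V_0 = 1/1.06·[0.6000·3.2965 + 0.4000·15.2795] = 7.6318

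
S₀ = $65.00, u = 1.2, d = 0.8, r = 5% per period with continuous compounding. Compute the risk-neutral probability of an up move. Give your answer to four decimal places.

Risk-neutral probability p = (e^0.05 − 0.8)/(1.2 − 0.8) = 0.2513/0.4000 = 0.6282

p = 0.6282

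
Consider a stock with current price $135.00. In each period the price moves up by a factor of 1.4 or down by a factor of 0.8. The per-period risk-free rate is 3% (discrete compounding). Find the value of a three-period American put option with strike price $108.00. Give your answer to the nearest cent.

Risk-neutral probability p = (1 + 0.03 − 0.8)/(1.4 − 0.8) = 0.2300/0.6000 = 0.3833
Terminal stock prices: S_uuu = 370.4, S_uud = 211.7, S_udd = 121, S_ddd = 69.12
Terminal payoffs (K − S): max(-262.4, 0) = 0, max(-103.7, 0) = 0, max(-12.96, 0) = 0, max(38.88, 0) = 38.88
Node uu (S = 264.6): continuation = 1/1.03·[0.3833·0.0000 + 0.6167·0.0000] = 0.0000; exercise value = 0.0000 ≤ continuation, so V_uu = 0.0000
Node ud (S = 151.2): continuation = 1/1.03·[0.3833·0.0000 + 0.6167·0.0000] = 0.0000; exercise value = 0.0000 ≤ continuation, so V_ud = 0.0000
Node dd (S = 86.4): continuation = 1/1.03·[0.3833·0.0000 + 0.6167·38.8800] = 23.2777; exercise value = 21.6000 ≤ continuation, so V_dd = 23.2777
Node u (S = 189): continuation = 1/1.03·[0.3833·0.0000 + 0.6167·0.0000] = 0.0000; exercise value = 0.0000 ≤ continuation, so V_u = 0.0000
Node d (S = 108): continuation = 1/1.03·[0.3833·0.0000 + 0.6167·23.2777] = 13.9365; exercise value = 0.0000 ≤ continuation, so V_d = 13.9365
Node 0 (S = 135): continuation = 1/1.03·[0.3833·0.0000 + 0.6167·13.9365] = 8.3438; exercise value = 0.0000 ≤ continuation, so V_0 = 8.3438

$8.34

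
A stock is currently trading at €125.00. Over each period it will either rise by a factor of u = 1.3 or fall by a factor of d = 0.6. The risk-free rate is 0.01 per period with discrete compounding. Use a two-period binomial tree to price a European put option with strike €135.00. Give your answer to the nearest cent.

€32.98

Risk-neutral probability p = (1 + 0.01 − 0.6)/(1.3 − 0.6) = 0.4100/0.7000 = 0.5857
Terminal stock prices: S_uu = 211.3, S_ud = 97.5, S_dd = 45
Terminal payoffs (K − S): max(-76.25, 0) = 0, max(37.5, 0) = 37.5, max(90, 0) = 90
Node u (S = 162.5): V_u = 1/1.01·[0.5857·0.0000 + 0.4143·37.5000] = 15.3819
Node d (S = 75): V_d = 1/1.01·[0.5857·37.5000 + 0.4143·90.0000] = 58.6634
Node 0 (S = 125): V_0 = 1/1.01·[0.5857·15.3819 + 0.4143·58.6634] = 32.9830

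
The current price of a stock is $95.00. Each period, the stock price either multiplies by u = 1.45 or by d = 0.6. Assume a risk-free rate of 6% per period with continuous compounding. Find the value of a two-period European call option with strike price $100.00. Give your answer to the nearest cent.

$26.11

Risk-neutral probability p = (e^0.06 − 0.6)/(1.45 − 0.6) = 0.4618/0.8500 = 0.5433
Terminal stock prices: S_uu = 199.7, S_ud = 82.65, S_dd = 34.2
Terminal payoffs (S − K): max(99.74, 0) = 99.74, max(-17.35, 0) = 0, max(-65.8, 0) = 0
Node u (S = 137.8): V_u = e^(−0.06)·[0.5433·99.7375 + 0.4567·0.0000] = 51.0352
Node d (S = 57): V_d = e^(−0.06)·[0.5433·0.0000 + 0.4567·0.0000] = 0.0000
Node 0 (S = 95): V_0 = e^(−0.06)·[0.5433·51.0352 + 0.4567·0.0000] = 26.1145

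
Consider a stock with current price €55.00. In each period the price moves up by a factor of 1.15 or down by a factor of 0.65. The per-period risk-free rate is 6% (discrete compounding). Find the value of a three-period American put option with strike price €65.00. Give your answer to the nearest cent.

€10.00

Risk-neutral probability p = (1 + 0.06 − 0.65)/(1.15 − 0.65) = 0.4100/0.5000 = 0.8200
Terminal stock prices: S_uuu = 83.65, S_uud = 47.28, S_udd = 26.72, S_ddd = 15.1
Terminal payoffs (K − S): max(-18.65, 0) = 0, max(17.72, 0) = 17.72, max(38.28, 0) = 38.28, max(49.9, 0) = 49.9
Node uu (S = 72.74): continuation = 1/1.06·[0.8200·0.0000 + 0.1800·17.7206] = 3.0092; exercise value = 0.0000 ≤ continuation, so V_uu = 3.0092
Node ud (S = 41.11): continuation = 1/1.06·[0.8200·17.7206 + 0.1800·38.2769] = 20.2083; exercise value = 23.8875 > continuation, so V_ud = 23.8875 (exercise)
Node dd (S = 23.24): continuation = 1/1.06·[0.8200·38.2769 + 0.1800·49.8956] = 38.0833; exercise value = 41.7625 > continuation, so V_dd = 41.7625 (exercise)
Node u (S = 63.25): continuation = 1/1.06·[0.8200·3.0092 + 0.1800·23.8875] = 6.3842; exercise value = 1.7500 ≤ continuation, so V_u = 6.3842
Node d (S = 35.75): continuation = 1/1.06·[0.8200·23.8875 + 0.1800·41.7625] = 25.5708; exercise value = 29.2500 > continuation, so V_d = 29.2500 (exercise)
Node 0 (S = 55): continuation = 1/1.06·[0.8200·6.3842 + 0.1800·29.2500] = 9.9057; exercise value = 10.0000 > continuation, so V_0 = 10.0000 (exercise)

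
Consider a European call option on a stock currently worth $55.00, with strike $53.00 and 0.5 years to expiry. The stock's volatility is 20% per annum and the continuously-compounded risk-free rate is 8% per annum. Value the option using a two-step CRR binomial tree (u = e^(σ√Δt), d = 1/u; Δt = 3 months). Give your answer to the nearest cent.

$5.46

CRR parameters: u = e^(σ√Δt) = e^(0.2·√0.25) = 1.1052, d = 1/u = 0.9048
Per-period rate: rΔt = 0.08·0.25 = 0.02, so R = e^0.02 = 1.0202
Risk-neutral probability p = (e^0.02 − 0.9048)/(1.1052 − 0.9048) = 0.1154/0.2003 = 0.5759
Terminal stock prices: S_uu = 67.18, S_ud = 55, S_dd = 45.03
Terminal payoffs (S − K): max(14.18, 0) = 14.18, max(2, 0) = 2, max(-7.97, 0) = 0
Node u (S = 60.78): V_u = e^(−0.02)·[0.5759·14.1772 + 0.4241·2.0000] = 8.8339
Node d (S = 49.77): V_d = e^(−0.02)·[0.5759·2.0000 + 0.4241·0.0000] = 1.1289
Node 0 (S = 55): V_0 = e^(−0.02)·[0.5759·8.8339 + 0.4241·1.1289] = 5.4557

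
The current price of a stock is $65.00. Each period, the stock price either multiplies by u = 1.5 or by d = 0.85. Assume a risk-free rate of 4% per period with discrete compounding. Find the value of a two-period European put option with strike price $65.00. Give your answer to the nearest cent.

Risk-neutral probability p = (1 + 0.04 − 0.85)/(1.5 − 0.85) = 0.1900/0.6500 = 0.2923
Terminal stock prices: S_uu = 146.2, S_ud = 82.88, S_dd = 46.96
Terminal payoffs (K − S): max(-81.25, 0) = 0, max(-17.88, 0) = 0, max(18.04, 0) = 18.04
Node u (S = 97.5): V_u = 1/1.04·[0.2923·0.0000 + 0.7077·0.0000] = 0.0000
Node d (S = 55.25): V_d = 1/1.04·[0.2923·0.0000 + 0.7077·18.0375] = 12.2740
Node 0 (S = 65): V_0 = 1/1.04·[0.2923·0.0000 + 0.7077·12.2740] = 8.3522

$8.35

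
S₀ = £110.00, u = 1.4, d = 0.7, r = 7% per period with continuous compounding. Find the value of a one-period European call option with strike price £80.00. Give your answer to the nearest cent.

Risk-neutral probability p = (e^0.07 − 0.7)/(1.4 − 0.7) = 0.3725/0.7000 = 0.5322
Terminal stock prices: S_u = 154, S_d = 77
Terminal payoffs (S − K): max(74, 0) = 74, max(-3, 0) = 0
Node 0 (S = 110): V_0 = e^(−0.07)·[0.5322·74.0000 + 0.4678·0.0000] = 36.7171

£36.72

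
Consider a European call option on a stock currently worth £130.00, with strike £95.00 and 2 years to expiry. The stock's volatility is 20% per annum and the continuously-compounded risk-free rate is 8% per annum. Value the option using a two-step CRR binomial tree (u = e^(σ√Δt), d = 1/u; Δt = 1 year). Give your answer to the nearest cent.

CRR parameters: u = e^(σ√Δt) = e^(0.2·√1) = 1.2214, d = 1/u = 0.8187
Per-period rate: rΔt = 0.08·1 = 0.08, so R = e^0.08 = 1.0833
Risk-neutral probability p = (e^0.08 − 0.8187)/(1.2214 − 0.8187) = 0.2646/0.4027 = 0.6570
Terminal stock prices: S_uu = 193.9, S_ud = 130, S_dd = 87.14
Terminal payoffs (S − K): max(98.94, 0) = 98.94, max(35, 0) = 35, max(-7.858, 0) = 0
Node u (S = 158.8): V_u = e^(−0.08)·[0.6570·98.9372 + 0.3430·35.0000] = 71.0863
Node d (S = 106.4): V_d = e^(−0.08)·[0.6570·35.0000 + 0.3430·0.0000] = 21.2271
Node 0 (S = 130): V_0 = e^(−0.08)·[0.6570·71.0863 + 0.3430·21.2271] = 49.8342

£49.83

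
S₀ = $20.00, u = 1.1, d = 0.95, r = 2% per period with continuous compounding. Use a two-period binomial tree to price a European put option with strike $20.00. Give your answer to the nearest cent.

Risk-neutral probability p = (e^0.02 − 0.95)/(1.1 − 0.95) = 0.0702/0.1500 = 0.4680
Terminal stock prices: S_uu = 24.2, S_ud = 20.9, S_dd = 18.05
Terminal payoffs (K − S): max(-4.2, 0) = 0, max(-0.9, 0) = 0, max(1.95, 0) = 1.95
Node u (S = 22): V_u = e^(−0.02)·[0.4680·0.0000 + 0.5320·0.0000] = 0.0000
Node d (S = 19): V_d = e^(−0.02)·[0.4680·0.0000 + 0.5320·1.9500] = 1.0168
Node 0 (S = 20): V_0 = e^(−0.02)·[0.4680·0.0000 + 0.5320·1.0168] = 0.5302

$0.53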